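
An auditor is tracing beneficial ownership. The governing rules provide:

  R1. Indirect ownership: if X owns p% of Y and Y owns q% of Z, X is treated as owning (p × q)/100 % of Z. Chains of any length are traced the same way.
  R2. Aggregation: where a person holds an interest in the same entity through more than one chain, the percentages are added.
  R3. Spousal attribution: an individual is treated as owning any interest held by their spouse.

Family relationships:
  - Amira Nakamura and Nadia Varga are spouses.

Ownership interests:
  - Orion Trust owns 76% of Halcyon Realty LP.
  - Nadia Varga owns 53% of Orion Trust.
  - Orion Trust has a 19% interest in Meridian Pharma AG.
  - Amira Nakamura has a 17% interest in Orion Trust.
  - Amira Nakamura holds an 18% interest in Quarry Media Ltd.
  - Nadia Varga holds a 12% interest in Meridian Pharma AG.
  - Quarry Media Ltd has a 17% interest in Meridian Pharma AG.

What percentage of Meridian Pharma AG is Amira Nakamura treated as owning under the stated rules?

By spousal attribution (R3), Amira Nakamura is treated as also owning Nadia Varga's interest in Orion Trust, giving 17% + 53% = 70%.
By spousal attribution (R3), Amira Nakamura is treated as owning Nadia Varga's 12% interest in Meridian Pharma AG.
Chain via Orion Trust (R1): 70% × 19% = 13.3% of Meridian Pharma AG.
Chain via Quarry Media Ltd (R1): 18% × 17% = 3.06% of Meridian Pharma AG.
Direct interest in Meridian Pharma AG: 12%.
Aggregating (R2): 13.3% + 3.06% + 12% = 28.36%.

28.36%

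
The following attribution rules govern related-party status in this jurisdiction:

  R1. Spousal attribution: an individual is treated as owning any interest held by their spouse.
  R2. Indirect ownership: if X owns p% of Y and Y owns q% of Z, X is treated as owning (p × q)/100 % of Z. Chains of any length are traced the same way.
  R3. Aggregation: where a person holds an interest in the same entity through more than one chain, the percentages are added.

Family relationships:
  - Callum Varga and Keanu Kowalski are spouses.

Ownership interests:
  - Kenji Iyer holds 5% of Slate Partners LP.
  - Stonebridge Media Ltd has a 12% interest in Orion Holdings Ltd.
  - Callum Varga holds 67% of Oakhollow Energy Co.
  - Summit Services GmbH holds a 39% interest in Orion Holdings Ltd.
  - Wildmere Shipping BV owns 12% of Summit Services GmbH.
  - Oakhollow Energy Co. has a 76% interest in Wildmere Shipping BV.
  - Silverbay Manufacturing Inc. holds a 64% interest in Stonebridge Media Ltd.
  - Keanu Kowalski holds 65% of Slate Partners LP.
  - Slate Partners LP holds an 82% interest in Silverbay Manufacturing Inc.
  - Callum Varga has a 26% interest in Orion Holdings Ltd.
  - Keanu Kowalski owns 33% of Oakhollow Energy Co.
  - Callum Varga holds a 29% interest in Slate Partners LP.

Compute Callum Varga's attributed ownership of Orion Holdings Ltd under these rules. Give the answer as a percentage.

By spousal attribution (R1), Callum Varga is treated as also owning Keanu Kowalski's interest in Slate Partners LP, giving 29% + 65% = 94%.
By spousal attribution (R1), Callum Varga is treated as also owning Keanu Kowalski's interest in Oakhollow Energy Co, giving 67% + 33% = 100%.
Chain via Slate Partners LP → Silverbay Manufacturing Inc. → Stonebridge Media Ltd (R2): 94% × 82% × 64% × 12% = 5.919744% of Orion Holdings Ltd.
Chain via Oakhollow Energy Co. → Wildmere Shipping BV → Summit Services GmbH (R2): 100% × 76% × 12% × 39% = 3.5568% of Orion Holdings Ltd.
Direct interest in Orion Holdings Ltd: 26%.
Aggregating (R3): 5.919744% + 3.5568% + 26% = 35.476544%.

35.476544%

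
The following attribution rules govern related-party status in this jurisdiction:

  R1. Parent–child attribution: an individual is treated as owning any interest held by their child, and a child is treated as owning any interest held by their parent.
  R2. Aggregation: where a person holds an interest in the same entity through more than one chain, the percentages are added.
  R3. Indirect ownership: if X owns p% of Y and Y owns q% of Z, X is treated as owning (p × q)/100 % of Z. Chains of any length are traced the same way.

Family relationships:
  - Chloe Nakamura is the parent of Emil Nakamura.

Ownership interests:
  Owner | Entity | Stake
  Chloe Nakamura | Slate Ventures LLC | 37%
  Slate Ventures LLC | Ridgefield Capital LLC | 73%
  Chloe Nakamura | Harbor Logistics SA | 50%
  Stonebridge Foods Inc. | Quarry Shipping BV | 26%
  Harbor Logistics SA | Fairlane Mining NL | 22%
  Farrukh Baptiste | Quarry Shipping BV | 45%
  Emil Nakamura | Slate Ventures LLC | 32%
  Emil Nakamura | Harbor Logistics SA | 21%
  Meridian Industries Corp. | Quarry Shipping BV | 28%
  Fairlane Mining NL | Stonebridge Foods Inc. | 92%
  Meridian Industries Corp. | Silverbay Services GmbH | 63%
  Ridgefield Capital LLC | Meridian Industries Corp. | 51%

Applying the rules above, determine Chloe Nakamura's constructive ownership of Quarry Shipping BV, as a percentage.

10.92914%

By parent–child attribution (R1), Chloe Nakamura is treated as also owning Emil Nakamura's interest in Harbor Logistics SA, giving 50% + 21% = 71%.
By parent–child attribution (R1), Chloe Nakamura is treated as also owning Emil Nakamura's interest in Slate Ventures LLC, giving 37% + 32% = 69%.
Chain via Harbor Logistics SA → Fairlane Mining NL → Stonebridge Foods Inc. (R3): 71% × 22% × 92% × 26% = 3.736304% of Quarry Shipping BV.
Chain via Slate Ventures LLC → Ridgefield Capital LLC → Meridian Industries Corp. (R3): 69% × 73% × 51% × 28% = 7.192836% of Quarry Shipping BV.
Aggregating (R2): 3.736304% + 7.192836% = 10.92914%.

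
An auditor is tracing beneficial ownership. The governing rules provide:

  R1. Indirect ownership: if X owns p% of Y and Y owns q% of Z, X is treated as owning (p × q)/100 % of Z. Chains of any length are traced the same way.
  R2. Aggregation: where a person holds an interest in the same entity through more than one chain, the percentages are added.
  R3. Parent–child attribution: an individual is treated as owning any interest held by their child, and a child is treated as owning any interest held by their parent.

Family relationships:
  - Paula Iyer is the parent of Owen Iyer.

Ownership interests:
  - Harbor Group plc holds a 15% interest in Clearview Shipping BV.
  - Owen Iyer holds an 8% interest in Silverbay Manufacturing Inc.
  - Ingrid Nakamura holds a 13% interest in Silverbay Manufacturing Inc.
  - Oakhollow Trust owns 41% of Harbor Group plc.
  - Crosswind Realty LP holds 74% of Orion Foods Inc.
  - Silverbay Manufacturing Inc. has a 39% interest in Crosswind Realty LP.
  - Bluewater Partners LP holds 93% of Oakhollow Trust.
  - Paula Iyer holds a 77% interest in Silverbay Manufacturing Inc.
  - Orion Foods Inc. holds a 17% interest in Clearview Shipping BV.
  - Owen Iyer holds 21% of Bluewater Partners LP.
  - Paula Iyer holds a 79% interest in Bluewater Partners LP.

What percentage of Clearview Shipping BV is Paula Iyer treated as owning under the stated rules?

By parent–child attribution (R3), Paula Iyer is treated as also owning Owen Iyer's interest in Silverbay Manufacturing Inc, giving 77% + 8% = 85%.
By parent–child attribution (R3), Paula Iyer is treated as also owning Owen Iyer's interest in Bluewater Partners LP, giving 79% + 21% = 100%.
Chain via Silverbay Manufacturing Inc. → Crosswind Realty LP → Orion Foods Inc. (R1): 85% × 39% × 74% × 17% = 4.17027% of Clearview Shipping BV.
Chain via Bluewater Partners LP → Oakhollow Trust → Harbor Group plc (R1): 100% × 93% × 41% × 15% = 5.7195% of Clearview Shipping BV.
Aggregating (R2): 4.17027% + 5.7195% = 9.88977%.

9.88977%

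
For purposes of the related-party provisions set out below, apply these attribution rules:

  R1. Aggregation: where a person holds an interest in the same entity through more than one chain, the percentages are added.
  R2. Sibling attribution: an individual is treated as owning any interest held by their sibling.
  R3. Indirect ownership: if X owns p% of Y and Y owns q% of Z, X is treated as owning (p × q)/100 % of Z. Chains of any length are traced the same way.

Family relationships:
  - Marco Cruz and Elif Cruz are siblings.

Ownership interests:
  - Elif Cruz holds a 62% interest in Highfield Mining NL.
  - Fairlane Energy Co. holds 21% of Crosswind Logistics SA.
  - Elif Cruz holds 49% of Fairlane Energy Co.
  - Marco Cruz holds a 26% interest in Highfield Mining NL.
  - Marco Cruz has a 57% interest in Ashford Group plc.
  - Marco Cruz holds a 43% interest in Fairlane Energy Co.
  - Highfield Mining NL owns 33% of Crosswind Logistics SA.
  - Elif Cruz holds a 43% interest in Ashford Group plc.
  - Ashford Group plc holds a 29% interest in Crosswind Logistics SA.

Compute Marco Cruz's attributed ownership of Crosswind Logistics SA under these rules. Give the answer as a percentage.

By sibling attribution (R2), Marco Cruz is treated as also owning Elif Cruz's interest in Ashford Group plc, giving 57% + 43% = 100%.
By sibling attribution (R2), Marco Cruz is treated as also owning Elif Cruz's interest in Highfield Mining NL, giving 26% + 62% = 88%.
By sibling attribution (R2), Marco Cruz is treated as also owning Elif Cruz's interest in Fairlane Energy Co, giving 43% + 49% = 92%.
Chain via Ashford Group plc (R3): 100% × 29% = 29% of Crosswind Logistics SA.
Chain via Highfield Mining NL (R3): 88% × 33% = 29.04% of Crosswind Logistics SA.
Chain via Fairlane Energy Co. (R3): 92% × 21% = 19.32% of Crosswind Logistics SA.
Aggregating (R1): 29% + 29.04% + 19.32% = 77.36%.

77.36%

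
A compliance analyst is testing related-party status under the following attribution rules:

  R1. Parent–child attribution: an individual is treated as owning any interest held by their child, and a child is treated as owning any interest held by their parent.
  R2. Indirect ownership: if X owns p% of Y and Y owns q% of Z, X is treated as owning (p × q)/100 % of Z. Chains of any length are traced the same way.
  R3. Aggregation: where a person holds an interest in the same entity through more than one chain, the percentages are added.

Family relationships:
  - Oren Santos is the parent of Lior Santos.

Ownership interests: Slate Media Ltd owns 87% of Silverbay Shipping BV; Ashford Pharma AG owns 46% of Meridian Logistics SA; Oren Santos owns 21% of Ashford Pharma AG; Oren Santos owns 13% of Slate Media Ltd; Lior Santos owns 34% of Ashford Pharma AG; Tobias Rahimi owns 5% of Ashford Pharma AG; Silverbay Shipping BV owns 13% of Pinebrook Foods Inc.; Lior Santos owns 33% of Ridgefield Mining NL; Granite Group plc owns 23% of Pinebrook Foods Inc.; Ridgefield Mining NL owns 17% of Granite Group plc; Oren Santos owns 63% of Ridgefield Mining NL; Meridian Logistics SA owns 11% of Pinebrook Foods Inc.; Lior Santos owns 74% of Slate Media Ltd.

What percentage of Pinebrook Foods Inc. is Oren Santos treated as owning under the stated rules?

By parent–child attribution (R1), Oren Santos is treated as also owning Lior Santos's interest in Ridgefield Mining NL, giving 63% + 33% = 96%.
By parent–child attribution (R1), Oren Santos is treated as also owning Lior Santos's interest in Ashford Pharma AG, giving 21% + 34% = 55%.
By parent–child attribution (R1), Oren Santos is treated as also owning Lior Santos's interest in Slate Media Ltd, giving 13% + 74% = 87%.
Chain via Ridgefield Mining NL → Granite Group plc (R2): 96% × 17% × 23% = 3.7536% of Pinebrook Foods Inc.
Chain via Ashford Pharma AG → Meridian Logistics SA (R2): 55% × 46% × 11% = 2.783% of Pinebrook Foods Inc.
Chain via Slate Media Ltd → Silverbay Shipping BV (R2): 87% × 87% × 13% = 9.8397% of Pinebrook Foods Inc.
Aggregating (R3): 3.7536% + 2.783% + 9.8397% = 16.3763%.

16.3763%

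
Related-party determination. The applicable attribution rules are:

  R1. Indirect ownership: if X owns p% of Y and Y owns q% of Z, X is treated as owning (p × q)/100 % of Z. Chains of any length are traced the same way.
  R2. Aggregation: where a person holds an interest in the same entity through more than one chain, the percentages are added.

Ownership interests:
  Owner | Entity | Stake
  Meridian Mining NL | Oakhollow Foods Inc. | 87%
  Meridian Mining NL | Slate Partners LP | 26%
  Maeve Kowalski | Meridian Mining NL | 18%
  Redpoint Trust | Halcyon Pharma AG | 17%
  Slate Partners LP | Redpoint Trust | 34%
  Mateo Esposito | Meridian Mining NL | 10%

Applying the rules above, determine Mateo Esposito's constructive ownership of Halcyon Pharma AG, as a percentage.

Chain via Meridian Mining NL → Slate Partners LP → Redpoint Trust (R1): 10% × 26% × 34% × 17% = 0.15028% of Halcyon Pharma AG.

0.15028%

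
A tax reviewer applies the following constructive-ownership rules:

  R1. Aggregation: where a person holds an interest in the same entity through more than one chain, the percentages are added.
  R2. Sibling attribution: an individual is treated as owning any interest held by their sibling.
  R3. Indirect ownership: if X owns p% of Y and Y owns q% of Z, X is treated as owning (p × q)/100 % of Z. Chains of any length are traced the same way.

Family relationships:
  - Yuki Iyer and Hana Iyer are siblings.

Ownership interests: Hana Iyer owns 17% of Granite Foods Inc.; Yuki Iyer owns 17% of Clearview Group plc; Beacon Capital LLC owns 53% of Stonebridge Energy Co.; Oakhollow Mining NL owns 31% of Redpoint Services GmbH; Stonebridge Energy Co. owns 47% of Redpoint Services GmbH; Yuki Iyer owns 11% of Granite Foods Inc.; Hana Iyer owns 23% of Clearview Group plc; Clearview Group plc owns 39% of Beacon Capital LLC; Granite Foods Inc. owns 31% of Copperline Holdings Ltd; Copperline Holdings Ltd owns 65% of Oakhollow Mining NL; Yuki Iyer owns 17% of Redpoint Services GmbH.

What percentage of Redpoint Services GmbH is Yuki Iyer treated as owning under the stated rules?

By sibling attribution (R2), Yuki Iyer is treated as also owning Hana Iyer's interest in Clearview Group plc, giving 17% + 23% = 40%.
By sibling attribution (R2), Yuki Iyer is treated as also owning Hana Iyer's interest in Granite Foods Inc, giving 11% + 17% = 28%.
Chain via Clearview Group plc → Beacon Capital LLC → Stonebridge Energy Co. (R3): 40% × 39% × 53% × 47% = 3.88596% of Redpoint Services GmbH.
Chain via Granite Foods Inc. → Copperline Holdings Ltd → Oakhollow Mining NL (R3): 28% × 31% × 65% × 31% = 1.74902% of Redpoint Services GmbH.
Direct interest in Redpoint Services GmbH: 17%.
Aggregating (R1): 3.88596% + 1.74902% + 17% = 22.63498%.

22.63498%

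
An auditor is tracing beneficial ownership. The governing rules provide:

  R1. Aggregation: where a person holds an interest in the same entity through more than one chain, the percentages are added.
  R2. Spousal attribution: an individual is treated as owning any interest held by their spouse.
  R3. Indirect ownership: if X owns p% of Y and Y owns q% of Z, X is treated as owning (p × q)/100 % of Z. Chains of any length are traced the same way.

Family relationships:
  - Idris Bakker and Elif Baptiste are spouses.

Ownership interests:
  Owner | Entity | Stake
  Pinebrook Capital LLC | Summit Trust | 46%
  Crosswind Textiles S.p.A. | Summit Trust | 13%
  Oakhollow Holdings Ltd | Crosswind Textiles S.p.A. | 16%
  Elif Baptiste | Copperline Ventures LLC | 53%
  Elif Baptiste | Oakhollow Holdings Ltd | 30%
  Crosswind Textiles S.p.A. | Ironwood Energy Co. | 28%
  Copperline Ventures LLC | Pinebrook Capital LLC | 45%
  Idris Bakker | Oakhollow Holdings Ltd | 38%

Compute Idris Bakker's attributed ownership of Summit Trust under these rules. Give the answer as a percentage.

By spousal attribution (R2), Idris Bakker is treated as also owning Elif Baptiste's interest in Oakhollow Holdings Ltd, giving 38% + 30% = 68%.
By spousal attribution (R2), Idris Bakker is treated as owning Elif Baptiste's 53% interest in Copperline Ventures LLC.
Chain via Oakhollow Holdings Ltd → Crosswind Textiles S.p.A. (R3): 68% × 16% × 13% = 1.4144% of Summit Trust.
Chain via Copperline Ventures LLC → Pinebrook Capital LLC (R3): 53% × 45% × 46% = 10.971% of Summit Trust.
Aggregating (R1): 1.4144% + 10.971% = 12.3854%.

12.3854%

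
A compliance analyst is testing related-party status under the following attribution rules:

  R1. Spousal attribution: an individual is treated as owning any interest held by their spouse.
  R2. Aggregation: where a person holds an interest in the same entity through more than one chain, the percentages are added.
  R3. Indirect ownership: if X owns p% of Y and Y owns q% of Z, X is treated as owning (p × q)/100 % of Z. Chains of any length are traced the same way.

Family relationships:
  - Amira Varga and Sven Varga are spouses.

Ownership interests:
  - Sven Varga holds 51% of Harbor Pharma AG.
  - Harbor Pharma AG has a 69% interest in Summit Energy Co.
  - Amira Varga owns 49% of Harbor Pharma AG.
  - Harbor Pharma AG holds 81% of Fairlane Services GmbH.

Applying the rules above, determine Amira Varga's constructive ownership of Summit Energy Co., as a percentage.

By spousal attribution (R1), Amira Varga is treated as also owning Sven Varga's interest in Harbor Pharma AG, giving 49% + 51% = 100%.
Chain via Harbor Pharma AG (R3): 100% × 69% = 69% of Summit Energy Co.

69%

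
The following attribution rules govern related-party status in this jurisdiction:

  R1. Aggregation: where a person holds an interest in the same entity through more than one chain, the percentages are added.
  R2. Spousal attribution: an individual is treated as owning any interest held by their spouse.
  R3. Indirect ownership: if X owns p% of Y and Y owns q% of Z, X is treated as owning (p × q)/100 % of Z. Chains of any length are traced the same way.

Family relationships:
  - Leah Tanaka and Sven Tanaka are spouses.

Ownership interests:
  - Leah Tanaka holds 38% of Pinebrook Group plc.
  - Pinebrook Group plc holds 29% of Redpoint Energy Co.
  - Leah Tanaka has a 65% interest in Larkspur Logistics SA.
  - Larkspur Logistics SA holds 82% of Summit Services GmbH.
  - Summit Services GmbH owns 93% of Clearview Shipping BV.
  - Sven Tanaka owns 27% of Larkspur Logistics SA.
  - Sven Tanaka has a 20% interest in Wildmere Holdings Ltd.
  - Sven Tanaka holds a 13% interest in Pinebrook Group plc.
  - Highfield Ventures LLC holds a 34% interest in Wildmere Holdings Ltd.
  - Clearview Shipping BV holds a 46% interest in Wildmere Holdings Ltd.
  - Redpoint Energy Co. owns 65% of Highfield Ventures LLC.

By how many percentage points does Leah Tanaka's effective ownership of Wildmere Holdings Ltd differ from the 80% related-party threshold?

24.458178

By spousal attribution (R2), Leah Tanaka is treated as also owning Sven Tanaka's interest in Pinebrook Group plc, giving 38% + 13% = 51%.
By spousal attribution (R2), Leah Tanaka is treated as also owning Sven Tanaka's interest in Larkspur Logistics SA, giving 65% + 27% = 92%.
By spousal attribution (R2), Leah Tanaka is treated as owning Sven Tanaka's 20% interest in Wildmere Holdings Ltd.
Chain via Pinebrook Group plc → Redpoint Energy Co. → Highfield Ventures LLC (R3): 51% × 29% × 65% × 34% = 3.26859% of Wildmere Holdings Ltd.
Chain via Larkspur Logistics SA → Summit Services GmbH → Clearview Shipping BV (R3): 92% × 82% × 93% × 46% = 32.273232% of Wildmere Holdings Ltd.
Direct interest in Wildmere Holdings Ltd: 20%.
Aggregating (R1): 3.26859% + 32.273232% + 20% = 55.541822%.
55.541822% falls short of the 80% threshold by 24.458178 percentage points.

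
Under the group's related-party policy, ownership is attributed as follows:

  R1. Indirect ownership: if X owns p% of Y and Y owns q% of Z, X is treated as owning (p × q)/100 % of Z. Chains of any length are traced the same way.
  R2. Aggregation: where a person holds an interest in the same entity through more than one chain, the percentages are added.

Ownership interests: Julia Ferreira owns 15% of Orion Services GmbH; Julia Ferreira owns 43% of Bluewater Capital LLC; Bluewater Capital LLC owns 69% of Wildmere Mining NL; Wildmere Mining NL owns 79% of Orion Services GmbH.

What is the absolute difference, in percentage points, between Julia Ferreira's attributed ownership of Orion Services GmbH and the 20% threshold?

18.4393

Chain via Bluewater Capital LLC → Wildmere Mining NL (R1): 43% × 69% × 79% = 23.4393% of Orion Services GmbH.
Direct interest in Orion Services GmbH: 15%.
Aggregating (R2): 23.4393% + 15% = 38.4393%.
38.4393% exceeds the 20% threshold by 18.4393 percentage points.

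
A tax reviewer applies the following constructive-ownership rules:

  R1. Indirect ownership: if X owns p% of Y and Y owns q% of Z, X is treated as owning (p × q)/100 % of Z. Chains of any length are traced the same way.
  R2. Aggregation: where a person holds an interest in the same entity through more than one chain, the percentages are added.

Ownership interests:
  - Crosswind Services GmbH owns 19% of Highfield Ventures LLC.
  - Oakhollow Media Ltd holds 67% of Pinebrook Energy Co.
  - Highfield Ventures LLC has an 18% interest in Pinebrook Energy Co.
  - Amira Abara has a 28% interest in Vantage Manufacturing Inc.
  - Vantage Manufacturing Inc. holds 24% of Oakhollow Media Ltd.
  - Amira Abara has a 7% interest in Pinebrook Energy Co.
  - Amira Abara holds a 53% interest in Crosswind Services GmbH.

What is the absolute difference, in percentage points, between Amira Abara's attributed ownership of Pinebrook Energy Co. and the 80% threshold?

Chain via Crosswind Services GmbH → Highfield Ventures LLC (R1): 53% × 19% × 18% = 1.8126% of Pinebrook Energy Co.
Chain via Vantage Manufacturing Inc. → Oakhollow Media Ltd (R1): 28% × 24% × 67% = 4.5024% of Pinebrook Energy Co.
Direct interest in Pinebrook Energy Co: 7%.
Aggregating (R2): 1.8126% + 4.5024% + 7% = 13.315%.
13.315% falls short of the 80% threshold by 66.685 percentage points.

66.685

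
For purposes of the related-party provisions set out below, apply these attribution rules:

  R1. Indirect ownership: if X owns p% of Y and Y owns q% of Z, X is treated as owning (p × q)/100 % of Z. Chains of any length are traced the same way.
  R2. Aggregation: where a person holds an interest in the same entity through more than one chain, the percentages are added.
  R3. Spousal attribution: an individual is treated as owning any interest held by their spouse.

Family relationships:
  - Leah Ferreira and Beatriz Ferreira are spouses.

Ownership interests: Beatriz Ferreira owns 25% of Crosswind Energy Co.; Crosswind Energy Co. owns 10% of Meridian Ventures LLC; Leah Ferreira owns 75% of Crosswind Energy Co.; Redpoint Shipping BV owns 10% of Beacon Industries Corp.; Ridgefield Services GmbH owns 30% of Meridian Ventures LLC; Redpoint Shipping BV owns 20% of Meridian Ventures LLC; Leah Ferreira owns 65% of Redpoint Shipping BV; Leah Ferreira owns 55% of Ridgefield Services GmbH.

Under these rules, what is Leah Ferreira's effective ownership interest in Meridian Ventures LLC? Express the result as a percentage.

By spousal attribution (R3), Leah Ferreira is treated as also owning Beatriz Ferreira's interest in Crosswind Energy Co, giving 75% + 25% = 100%.
Chain via Crosswind Energy Co. (R1): 100% × 10% = 10% of Meridian Ventures LLC.
Chain via Ridgefield Services GmbH (R1): 55% × 30% = 16.5% of Meridian Ventures LLC.
Chain via Redpoint Shipping BV (R1): 65% × 20% = 13% of Meridian Ventures LLC.
Aggregating (R2): 10% + 16.5% + 13% = 39.5%.

39.5%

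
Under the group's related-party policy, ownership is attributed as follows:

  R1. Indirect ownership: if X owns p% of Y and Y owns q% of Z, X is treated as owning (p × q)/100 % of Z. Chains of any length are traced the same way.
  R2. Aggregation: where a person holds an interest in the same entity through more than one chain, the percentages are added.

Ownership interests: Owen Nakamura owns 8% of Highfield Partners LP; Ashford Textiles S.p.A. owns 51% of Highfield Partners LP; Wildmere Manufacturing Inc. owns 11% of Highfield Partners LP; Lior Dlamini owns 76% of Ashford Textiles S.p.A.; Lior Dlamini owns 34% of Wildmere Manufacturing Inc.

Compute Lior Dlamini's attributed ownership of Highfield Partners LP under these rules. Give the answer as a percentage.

Chain via Ashford Textiles S.p.A. (R1): 76% × 51% = 38.76% of Highfield Partners LP.
Chain via Wildmere Manufacturing Inc. (R1): 34% × 11% = 3.74% of Highfield Partners LP.
Aggregating (R2): 38.76% + 3.74% = 42.5%.

42.5%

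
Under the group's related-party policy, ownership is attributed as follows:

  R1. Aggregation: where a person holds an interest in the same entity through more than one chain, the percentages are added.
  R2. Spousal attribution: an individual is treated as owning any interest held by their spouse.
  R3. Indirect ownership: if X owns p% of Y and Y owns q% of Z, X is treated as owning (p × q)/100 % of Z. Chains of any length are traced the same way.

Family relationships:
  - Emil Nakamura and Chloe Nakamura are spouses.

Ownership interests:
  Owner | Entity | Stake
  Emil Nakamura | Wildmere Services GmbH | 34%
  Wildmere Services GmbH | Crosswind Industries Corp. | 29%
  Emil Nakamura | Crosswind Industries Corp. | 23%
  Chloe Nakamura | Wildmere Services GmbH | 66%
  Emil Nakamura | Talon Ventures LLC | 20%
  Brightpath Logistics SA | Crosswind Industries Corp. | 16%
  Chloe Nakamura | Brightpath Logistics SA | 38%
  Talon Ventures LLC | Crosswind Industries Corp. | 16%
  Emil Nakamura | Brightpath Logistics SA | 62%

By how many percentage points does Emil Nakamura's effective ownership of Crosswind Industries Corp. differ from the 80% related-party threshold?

8.8

By spousal attribution (R2), Emil Nakamura is treated as also owning Chloe Nakamura's interest in Wildmere Services GmbH, giving 34% + 66% = 100%.
By spousal attribution (R2), Emil Nakamura is treated as also owning Chloe Nakamura's interest in Brightpath Logistics SA, giving 62% + 38% = 100%.
Chain via Wildmere Services GmbH (R3): 100% × 29% = 29% of Crosswind Industries Corp.
Chain via Talon Ventures LLC (R3): 20% × 16% = 3.2% of Crosswind Industries Corp.
Chain via Brightpath Logistics SA (R3): 100% × 16% = 16% of Crosswind Industries Corp.
Direct interest in Crosswind Industries Corp: 23%.
Aggregating (R1): 29% + 3.2% + 16% + 23% = 71.2%.
71.2% falls short of the 80% threshold by 8.8 percentage points.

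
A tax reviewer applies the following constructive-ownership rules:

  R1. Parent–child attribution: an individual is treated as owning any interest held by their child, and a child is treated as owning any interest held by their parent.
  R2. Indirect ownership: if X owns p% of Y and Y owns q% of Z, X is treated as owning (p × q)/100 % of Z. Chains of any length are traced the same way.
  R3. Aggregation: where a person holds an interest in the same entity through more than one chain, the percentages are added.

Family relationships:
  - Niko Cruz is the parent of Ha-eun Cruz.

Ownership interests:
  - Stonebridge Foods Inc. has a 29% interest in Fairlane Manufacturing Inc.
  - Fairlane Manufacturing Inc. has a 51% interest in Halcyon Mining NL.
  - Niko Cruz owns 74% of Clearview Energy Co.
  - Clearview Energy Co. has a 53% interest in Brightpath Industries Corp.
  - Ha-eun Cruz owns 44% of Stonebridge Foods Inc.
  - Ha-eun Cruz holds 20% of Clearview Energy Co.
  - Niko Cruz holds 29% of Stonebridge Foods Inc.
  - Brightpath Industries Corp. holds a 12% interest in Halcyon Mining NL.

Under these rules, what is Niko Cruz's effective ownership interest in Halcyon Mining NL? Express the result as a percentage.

16.7751%

By parent–child attribution (R1), Niko Cruz is treated as also owning Ha-eun Cruz's interest in Clearview Energy Co, giving 74% + 20% = 94%.
By parent–child attribution (R1), Niko Cruz is treated as also owning Ha-eun Cruz's interest in Stonebridge Foods Inc, giving 29% + 44% = 73%.
Chain via Clearview Energy Co. → Brightpath Industries Corp. (R2): 94% × 53% × 12% = 5.9784% of Halcyon Mining NL.
Chain via Stonebridge Foods Inc. → Fairlane Manufacturing Inc. (R2): 73% × 29% × 51% = 10.7967% of Halcyon Mining NL.
Aggregating (R3): 5.9784% + 10.7967% = 16.7751%.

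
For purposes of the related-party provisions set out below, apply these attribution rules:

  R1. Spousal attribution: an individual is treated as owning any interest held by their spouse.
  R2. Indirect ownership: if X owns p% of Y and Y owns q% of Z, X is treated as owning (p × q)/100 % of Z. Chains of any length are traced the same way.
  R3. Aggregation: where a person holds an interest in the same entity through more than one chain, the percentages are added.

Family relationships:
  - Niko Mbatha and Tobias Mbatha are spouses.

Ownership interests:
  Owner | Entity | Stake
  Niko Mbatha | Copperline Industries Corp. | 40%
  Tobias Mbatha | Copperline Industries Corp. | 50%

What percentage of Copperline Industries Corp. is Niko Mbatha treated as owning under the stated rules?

By spousal attribution (R1), Niko Mbatha is treated as also owning Tobias Mbatha's interest in Copperline Industries Corp, giving 40% + 50% = 90%.
Direct interest in Copperline Industries Corp: 90%.

90%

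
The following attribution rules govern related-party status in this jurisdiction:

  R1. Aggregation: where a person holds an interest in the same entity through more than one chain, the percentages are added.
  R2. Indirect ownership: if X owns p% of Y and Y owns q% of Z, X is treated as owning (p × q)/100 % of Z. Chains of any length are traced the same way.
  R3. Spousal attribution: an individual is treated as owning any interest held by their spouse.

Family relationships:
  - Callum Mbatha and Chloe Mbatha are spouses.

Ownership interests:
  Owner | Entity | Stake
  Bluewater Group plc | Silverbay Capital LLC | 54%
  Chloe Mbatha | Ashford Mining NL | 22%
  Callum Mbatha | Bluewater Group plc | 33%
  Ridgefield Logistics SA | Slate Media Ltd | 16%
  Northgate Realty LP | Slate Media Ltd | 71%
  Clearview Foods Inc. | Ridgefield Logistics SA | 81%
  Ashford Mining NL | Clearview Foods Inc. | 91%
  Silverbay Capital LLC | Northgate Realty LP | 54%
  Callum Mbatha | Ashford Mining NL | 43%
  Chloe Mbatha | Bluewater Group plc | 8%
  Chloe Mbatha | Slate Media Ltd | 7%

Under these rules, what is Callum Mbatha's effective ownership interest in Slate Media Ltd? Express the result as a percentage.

By spousal attribution (R3), Callum Mbatha is treated as also owning Chloe Mbatha's interest in Ashford Mining NL, giving 43% + 22% = 65%.
By spousal attribution (R3), Callum Mbatha is treated as also owning Chloe Mbatha's interest in Bluewater Group plc, giving 33% + 8% = 41%.
By spousal attribution (R3), Callum Mbatha is treated as owning Chloe Mbatha's 7% interest in Slate Media Ltd.
Chain via Ashford Mining NL → Clearview Foods Inc. → Ridgefield Logistics SA (R2): 65% × 91% × 81% × 16% = 7.66584% of Slate Media Ltd.
Chain via Bluewater Group plc → Silverbay Capital LLC → Northgate Realty LP (R2): 41% × 54% × 54% × 71% = 8.488476% of Slate Media Ltd.
Direct interest in Slate Media Ltd: 7%.
Aggregating (R1): 7.66584% + 8.488476% + 7% = 23.154316%.

23.154316%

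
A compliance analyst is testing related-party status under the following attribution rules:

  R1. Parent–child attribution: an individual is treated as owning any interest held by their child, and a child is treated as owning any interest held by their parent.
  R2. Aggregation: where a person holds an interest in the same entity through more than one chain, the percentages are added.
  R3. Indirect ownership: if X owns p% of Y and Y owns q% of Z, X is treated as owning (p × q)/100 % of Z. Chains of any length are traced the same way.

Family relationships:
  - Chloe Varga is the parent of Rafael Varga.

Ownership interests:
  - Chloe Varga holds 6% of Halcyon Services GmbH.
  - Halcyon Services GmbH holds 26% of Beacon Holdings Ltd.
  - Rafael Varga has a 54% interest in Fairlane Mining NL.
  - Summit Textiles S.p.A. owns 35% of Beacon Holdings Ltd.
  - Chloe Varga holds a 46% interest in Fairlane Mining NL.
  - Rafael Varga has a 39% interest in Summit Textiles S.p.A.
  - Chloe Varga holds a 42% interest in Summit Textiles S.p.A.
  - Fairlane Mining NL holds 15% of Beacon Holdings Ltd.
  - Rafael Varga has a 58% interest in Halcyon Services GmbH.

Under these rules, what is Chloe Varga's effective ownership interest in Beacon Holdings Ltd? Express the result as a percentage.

By parent–child attribution (R1), Chloe Varga is treated as also owning Rafael Varga's interest in Summit Textiles S.p.A, giving 42% + 39% = 81%.
By parent–child attribution (R1), Chloe Varga is treated as also owning Rafael Varga's interest in Fairlane Mining NL, giving 46% + 54% = 100%.
By parent–child attribution (R1), Chloe Varga is treated as also owning Rafael Varga's interest in Halcyon Services GmbH, giving 6% + 58% = 64%.
Chain via Summit Textiles S.p.A. (R3): 81% × 35% = 28.35% of Beacon Holdings Ltd.
Chain via Fairlane Mining NL (R3): 100% × 15% = 15% of Beacon Holdings Ltd.
Chain via Halcyon Services GmbH (R3): 64% × 26% = 16.64% of Beacon Holdings Ltd.
Aggregating (R2): 28.35% + 15% + 16.64% = 59.99%.

59.99%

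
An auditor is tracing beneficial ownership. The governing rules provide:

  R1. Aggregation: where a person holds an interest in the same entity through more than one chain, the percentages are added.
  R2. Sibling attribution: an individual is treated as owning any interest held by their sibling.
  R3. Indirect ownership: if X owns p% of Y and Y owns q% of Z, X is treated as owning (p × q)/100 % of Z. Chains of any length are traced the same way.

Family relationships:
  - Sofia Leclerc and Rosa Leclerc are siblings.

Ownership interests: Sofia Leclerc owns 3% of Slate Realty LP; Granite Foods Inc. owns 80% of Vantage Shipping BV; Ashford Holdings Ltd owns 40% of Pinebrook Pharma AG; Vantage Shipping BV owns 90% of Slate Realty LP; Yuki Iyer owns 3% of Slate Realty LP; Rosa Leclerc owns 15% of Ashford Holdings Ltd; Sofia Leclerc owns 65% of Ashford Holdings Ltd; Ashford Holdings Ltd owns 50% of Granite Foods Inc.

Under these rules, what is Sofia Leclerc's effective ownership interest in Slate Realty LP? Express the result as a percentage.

31.8%

By sibling attribution (R2), Sofia Leclerc is treated as also owning Rosa Leclerc's interest in Ashford Holdings Ltd, giving 65% + 15% = 80%.
Chain via Ashford Holdings Ltd → Granite Foods Inc. → Vantage Shipping BV (R3): 80% × 50% × 80% × 90% = 28.8% of Slate Realty LP.
Direct interest in Slate Realty LP: 3%.
Aggregating (R1): 28.8% + 3% = 31.8%.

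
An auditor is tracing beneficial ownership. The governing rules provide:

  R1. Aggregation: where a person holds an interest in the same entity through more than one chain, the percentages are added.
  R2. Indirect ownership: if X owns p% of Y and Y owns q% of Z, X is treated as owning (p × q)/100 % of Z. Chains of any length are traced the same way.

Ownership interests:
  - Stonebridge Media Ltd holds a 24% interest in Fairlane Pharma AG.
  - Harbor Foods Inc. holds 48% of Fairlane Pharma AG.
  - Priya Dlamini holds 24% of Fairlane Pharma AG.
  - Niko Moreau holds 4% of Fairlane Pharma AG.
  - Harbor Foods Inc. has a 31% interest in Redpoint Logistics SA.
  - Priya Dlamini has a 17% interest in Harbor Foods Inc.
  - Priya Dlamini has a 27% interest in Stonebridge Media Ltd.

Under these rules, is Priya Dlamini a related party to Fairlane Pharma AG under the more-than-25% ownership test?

Yes

Chain via Harbor Foods Inc. (R2): 17% × 48% = 8.16% of Fairlane Pharma AG.
Chain via Stonebridge Media Ltd (R2): 27% × 24% = 6.48% of Fairlane Pharma AG.
Direct interest in Fairlane Pharma AG: 24%.
Aggregating (R1): 8.16% + 6.48% + 24% = 38.64%.
38.64% exceeds the 25% threshold, so Priya is a related party to Fairlane Pharma AG.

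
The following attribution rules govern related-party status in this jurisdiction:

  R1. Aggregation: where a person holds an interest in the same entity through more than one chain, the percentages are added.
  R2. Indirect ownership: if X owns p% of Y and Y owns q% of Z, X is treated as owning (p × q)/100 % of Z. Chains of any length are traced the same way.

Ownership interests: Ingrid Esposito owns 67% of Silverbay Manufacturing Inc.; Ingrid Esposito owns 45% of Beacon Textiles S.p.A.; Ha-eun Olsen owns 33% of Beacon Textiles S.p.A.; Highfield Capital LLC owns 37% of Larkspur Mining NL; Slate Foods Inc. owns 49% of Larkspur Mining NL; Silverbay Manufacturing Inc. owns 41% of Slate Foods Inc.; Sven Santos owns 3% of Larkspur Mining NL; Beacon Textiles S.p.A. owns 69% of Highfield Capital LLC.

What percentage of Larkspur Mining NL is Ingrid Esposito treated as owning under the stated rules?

Chain via Silverbay Manufacturing Inc. → Slate Foods Inc. (R2): 67% × 41% × 49% = 13.4603% of Larkspur Mining NL.
Chain via Beacon Textiles S.p.A. → Highfield Capital LLC (R2): 45% × 69% × 37% = 11.4885% of Larkspur Mining NL.
Aggregating (R1): 13.4603% + 11.4885% = 24.9488%.

24.9488%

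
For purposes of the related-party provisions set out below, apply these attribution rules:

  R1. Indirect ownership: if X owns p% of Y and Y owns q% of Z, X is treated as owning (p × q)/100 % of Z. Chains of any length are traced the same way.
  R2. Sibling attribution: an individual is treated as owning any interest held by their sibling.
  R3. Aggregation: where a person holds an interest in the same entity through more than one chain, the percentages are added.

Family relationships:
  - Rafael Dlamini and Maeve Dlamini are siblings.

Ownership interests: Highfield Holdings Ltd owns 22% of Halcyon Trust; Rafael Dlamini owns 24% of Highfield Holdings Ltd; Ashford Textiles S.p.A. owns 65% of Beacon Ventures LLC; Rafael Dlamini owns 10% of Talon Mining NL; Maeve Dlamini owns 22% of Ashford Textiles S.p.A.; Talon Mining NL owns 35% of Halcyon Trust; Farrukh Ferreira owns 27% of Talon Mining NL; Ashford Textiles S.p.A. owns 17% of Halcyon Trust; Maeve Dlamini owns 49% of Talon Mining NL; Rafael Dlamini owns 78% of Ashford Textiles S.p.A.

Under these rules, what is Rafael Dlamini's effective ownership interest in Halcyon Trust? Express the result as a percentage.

42.93%

By sibling attribution (R2), Rafael Dlamini is treated as also owning Maeve Dlamini's interest in Talon Mining NL, giving 10% + 49% = 59%.
By sibling attribution (R2), Rafael Dlamini is treated as also owning Maeve Dlamini's interest in Ashford Textiles S.p.A, giving 78% + 22% = 100%.
Chain via Talon Mining NL (R1): 59% × 35% = 20.65% of Halcyon Trust.
Chain via Highfield Holdings Ltd (R1): 24% × 22% = 5.28% of Halcyon Trust.
Chain via Ashford Textiles S.p.A. (R1): 100% × 17% = 17% of Halcyon Trust.
Aggregating (R3): 20.65% + 5.28% + 17% = 42.93%.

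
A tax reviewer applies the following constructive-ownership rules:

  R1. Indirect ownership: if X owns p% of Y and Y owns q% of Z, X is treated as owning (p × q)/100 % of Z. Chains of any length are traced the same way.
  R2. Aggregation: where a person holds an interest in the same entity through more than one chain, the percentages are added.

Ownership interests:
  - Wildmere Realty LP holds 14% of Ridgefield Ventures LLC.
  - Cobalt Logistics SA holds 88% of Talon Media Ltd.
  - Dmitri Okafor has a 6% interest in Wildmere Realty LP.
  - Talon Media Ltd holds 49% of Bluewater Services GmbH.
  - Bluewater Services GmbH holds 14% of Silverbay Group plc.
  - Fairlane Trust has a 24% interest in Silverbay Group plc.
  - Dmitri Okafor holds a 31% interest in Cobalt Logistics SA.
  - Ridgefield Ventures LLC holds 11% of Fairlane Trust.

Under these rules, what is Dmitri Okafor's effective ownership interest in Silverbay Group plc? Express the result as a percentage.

Chain via Wildmere Realty LP → Ridgefield Ventures LLC → Fairlane Trust (R1): 6% × 14% × 11% × 24% = 0.022176% of Silverbay Group plc.
Chain via Cobalt Logistics SA → Talon Media Ltd → Bluewater Services GmbH (R1): 31% × 88% × 49% × 14% = 1.871408% of Silverbay Group plc.
Aggregating (R2): 0.022176% + 1.871408% = 1.893584%.

1.893584%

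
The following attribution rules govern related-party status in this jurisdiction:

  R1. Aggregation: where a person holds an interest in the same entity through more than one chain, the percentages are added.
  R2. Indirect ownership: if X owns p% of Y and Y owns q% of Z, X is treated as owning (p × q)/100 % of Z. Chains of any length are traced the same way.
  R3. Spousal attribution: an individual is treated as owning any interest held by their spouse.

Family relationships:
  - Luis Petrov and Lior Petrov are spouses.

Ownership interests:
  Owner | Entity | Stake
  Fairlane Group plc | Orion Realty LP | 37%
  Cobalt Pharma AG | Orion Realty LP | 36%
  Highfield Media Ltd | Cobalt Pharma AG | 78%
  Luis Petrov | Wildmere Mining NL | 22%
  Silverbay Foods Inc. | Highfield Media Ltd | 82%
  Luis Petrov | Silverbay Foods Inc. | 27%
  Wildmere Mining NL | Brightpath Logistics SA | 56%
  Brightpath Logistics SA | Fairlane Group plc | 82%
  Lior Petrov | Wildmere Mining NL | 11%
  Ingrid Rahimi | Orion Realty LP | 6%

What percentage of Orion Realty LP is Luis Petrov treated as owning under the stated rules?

By spousal attribution (R3), Luis Petrov is treated as also owning Lior Petrov's interest in Wildmere Mining NL, giving 22% + 11% = 33%.
Chain via Wildmere Mining NL → Brightpath Logistics SA → Fairlane Group plc (R2): 33% × 56% × 82% × 37% = 5.606832% of Orion Realty LP.
Chain via Silverbay Foods Inc. → Highfield Media Ltd → Cobalt Pharma AG (R2): 27% × 82% × 78% × 36% = 6.216912% of Orion Realty LP.
Aggregating (R1): 5.606832% + 6.216912% = 11.823744%.

11.823744%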